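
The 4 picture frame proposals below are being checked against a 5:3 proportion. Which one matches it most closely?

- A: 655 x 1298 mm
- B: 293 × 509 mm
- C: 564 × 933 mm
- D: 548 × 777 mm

Ratios (long/short): A ≈ 1.982; B ≈ 1.737; C ≈ 1.654; D ≈ 1.418.
5:3 ≈ 1.667; option C is nearest (Δ 0.013).

C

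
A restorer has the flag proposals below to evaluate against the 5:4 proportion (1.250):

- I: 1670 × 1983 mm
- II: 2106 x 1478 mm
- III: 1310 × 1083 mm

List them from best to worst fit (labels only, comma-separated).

III, I, II

I: 1983/1670 ≈ 1.187 → |1.187 − 1.250| = 0.063
II: 2106/1478 ≈ 1.425 → |1.425 − 1.250| = 0.175
III: 1310/1083 ≈ 1.210 → |1.210 − 1.250| = 0.040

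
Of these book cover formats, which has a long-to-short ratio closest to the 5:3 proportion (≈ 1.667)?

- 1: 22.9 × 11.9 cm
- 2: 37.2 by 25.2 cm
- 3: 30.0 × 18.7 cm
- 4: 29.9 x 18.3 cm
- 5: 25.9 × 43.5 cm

Target 5:3 ≈ 1.667.
1: 1.924 (Δ0.257)  2: 1.476 (Δ0.191)  3: 1.604 (Δ0.063)  4: 1.634 (Δ0.033)  5: 1.680 (Δ0.013)

5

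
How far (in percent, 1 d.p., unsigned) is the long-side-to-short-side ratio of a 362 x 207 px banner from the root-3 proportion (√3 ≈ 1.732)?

1.0%

Ratio = 362 / 207 ≈ 1.7488.
Ideal root-3 ≈ 1.7321. |1.7488 − 1.7321| / 1.7321 ≈ 0.96% → 1.0%.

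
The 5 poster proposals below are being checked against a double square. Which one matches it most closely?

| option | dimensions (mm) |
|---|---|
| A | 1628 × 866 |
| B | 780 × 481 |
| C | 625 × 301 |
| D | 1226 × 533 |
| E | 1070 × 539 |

E

Target 2:1 ≈ 2.000.
A: 1.880 (Δ0.120)  B: 1.622 (Δ0.378)  C: 2.076 (Δ0.076)  D: 2.300 (Δ0.300)  E: 1.985 (Δ0.015)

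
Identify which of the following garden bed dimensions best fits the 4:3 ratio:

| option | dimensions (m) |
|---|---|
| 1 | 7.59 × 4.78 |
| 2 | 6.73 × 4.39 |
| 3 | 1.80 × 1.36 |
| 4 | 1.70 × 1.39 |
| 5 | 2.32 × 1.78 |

3

Target 4:3 ≈ 1.333.
1: 1.588 (Δ0.255)  2: 1.533 (Δ0.200)  3: 1.324 (Δ0.009)  4: 1.223 (Δ0.110)  5: 1.303 (Δ0.030)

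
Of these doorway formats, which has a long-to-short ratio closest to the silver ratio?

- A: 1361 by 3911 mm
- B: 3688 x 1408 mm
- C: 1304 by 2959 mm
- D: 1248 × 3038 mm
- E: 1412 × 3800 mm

Ratios (long/short): A ≈ 2.874; B ≈ 2.619; C ≈ 2.269; D ≈ 2.434; E ≈ 2.691.
silver ratio ≈ 2.414; option D is nearest (Δ 0.020).

D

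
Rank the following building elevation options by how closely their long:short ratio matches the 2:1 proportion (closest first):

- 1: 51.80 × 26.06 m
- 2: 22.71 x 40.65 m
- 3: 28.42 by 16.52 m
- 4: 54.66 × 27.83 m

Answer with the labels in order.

1: 51.80/26.06 ≈ 1.988 → |1.988 − 2.000| = 0.012
2: 40.65/22.71 ≈ 1.790 → |1.790 − 2.000| = 0.210
3: 28.42/16.52 ≈ 1.720 → |1.720 − 2.000| = 0.280
4: 54.66/27.83 ≈ 1.964 → |1.964 − 2.000| = 0.036

1, 4, 2, 3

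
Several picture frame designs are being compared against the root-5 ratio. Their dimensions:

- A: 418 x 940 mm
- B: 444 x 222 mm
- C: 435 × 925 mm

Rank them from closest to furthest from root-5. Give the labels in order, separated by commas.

Ratios: A = 940 / 418 ≈ 2.249; B = 444 / 222 ≈ 2.000; C = 925 / 435 ≈ 2.126.
|Δ from 2.236|: A 0.013; B 0.236; C 0.110.

A, C, B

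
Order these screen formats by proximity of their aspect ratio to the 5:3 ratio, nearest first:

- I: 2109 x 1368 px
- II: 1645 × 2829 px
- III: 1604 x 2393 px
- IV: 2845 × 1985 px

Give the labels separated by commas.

I: 2109/1368 ≈ 1.542 → |1.542 − 1.667| = 0.125
II: 2829/1645 ≈ 1.720 → |1.720 − 1.667| = 0.053
III: 2393/1604 ≈ 1.492 → |1.492 − 1.667| = 0.175
IV: 2845/1985 ≈ 1.433 → |1.433 − 1.667| = 0.234

II, I, III, IV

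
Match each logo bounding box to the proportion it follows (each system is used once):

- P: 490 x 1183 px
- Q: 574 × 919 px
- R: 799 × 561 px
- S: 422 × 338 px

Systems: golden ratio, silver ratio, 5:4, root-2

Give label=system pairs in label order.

P=silver ratio, Q=golden ratio, R=root-2, S=5:4

P = 1183/490 ≈ 2.414 → silver ratio (2.414)
Q = 919/574 ≈ 1.601 → golden ratio (1.618)
R = 799/561 ≈ 1.424 → root-2 (1.414)
S = 422/338 ≈ 1.249 → 5:4 (1.250)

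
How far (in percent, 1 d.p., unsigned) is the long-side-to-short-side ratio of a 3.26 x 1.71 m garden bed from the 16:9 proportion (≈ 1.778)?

Ratio = 3.26 / 1.71 ≈ 1.9064.
Ideal 16:9 ≈ 1.7778. |1.9064 − 1.7778| / 1.7778 ≈ 7.23% → 7.2%.

7.2%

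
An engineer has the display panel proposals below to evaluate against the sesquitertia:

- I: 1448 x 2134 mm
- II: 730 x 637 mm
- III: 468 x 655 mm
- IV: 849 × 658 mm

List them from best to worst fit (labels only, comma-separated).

I: 2134/1448 ≈ 1.474 → |1.474 − 1.333| = 0.141
II: 730/637 ≈ 1.146 → |1.146 − 1.333| = 0.187
III: 655/468 ≈ 1.400 → |1.400 − 1.333| = 0.067
IV: 849/658 ≈ 1.290 → |1.290 − 1.333| = 0.043

IV, III, I, II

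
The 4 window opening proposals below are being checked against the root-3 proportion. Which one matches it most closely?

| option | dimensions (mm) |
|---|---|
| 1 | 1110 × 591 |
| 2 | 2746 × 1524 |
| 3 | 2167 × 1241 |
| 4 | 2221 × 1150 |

Ratios (long/short): 1 ≈ 1.878; 2 ≈ 1.802; 3 ≈ 1.746; 4 ≈ 1.931.
root-3 ≈ 1.732; option 3 is nearest (Δ 0.014).

3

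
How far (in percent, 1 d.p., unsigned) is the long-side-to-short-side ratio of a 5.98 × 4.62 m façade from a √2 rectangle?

8.5%

Ratio = 5.98 / 4.62 ≈ 1.2944.
Ideal root-2 ≈ 1.4142. |1.2944 − 1.4142| / 1.4142 ≈ 8.47% → 8.5%.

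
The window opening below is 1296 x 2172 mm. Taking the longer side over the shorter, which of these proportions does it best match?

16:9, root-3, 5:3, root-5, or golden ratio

Ratio = 2172 / 1296 ≈ 1.676.
Distances: 16:9 1.778 (Δ 0.102); root-3 1.732 (Δ 0.056); 5:3 1.667 (Δ 0.009); root-5 2.236 (Δ 0.560); golden ratio 1.618 (Δ 0.058).

5:3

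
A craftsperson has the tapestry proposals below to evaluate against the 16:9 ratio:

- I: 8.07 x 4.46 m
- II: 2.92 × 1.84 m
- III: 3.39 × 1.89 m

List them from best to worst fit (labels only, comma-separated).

Ratios: I = 8.07 / 4.46 ≈ 1.809; II = 2.92 / 1.84 ≈ 1.587; III = 3.39 / 1.89 ≈ 1.794.
|Δ from 1.778|: I 0.031; II 0.191; III 0.016.

III, I, II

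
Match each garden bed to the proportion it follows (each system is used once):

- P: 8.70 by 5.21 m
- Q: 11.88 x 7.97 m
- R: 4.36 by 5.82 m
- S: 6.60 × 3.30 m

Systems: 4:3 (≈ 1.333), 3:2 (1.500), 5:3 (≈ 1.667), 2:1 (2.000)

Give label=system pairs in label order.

P=5:3, Q=3:2, R=4:3, S=2:1

Ratios: P ≈ 1.670; Q ≈ 1.491; R ≈ 1.335; S ≈ 2.000.
Targets: 4:3 ≈ 1.333; 3:2 ≈ 1.500; 5:3 ≈ 1.667; 2:1 ≈ 2.000.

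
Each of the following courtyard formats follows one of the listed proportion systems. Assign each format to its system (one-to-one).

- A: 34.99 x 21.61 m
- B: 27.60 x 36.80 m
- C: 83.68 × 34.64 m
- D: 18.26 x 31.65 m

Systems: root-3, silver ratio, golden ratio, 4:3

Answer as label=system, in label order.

A=golden ratio, B=4:3, C=silver ratio, D=root-3

A = 34.99/21.61 ≈ 1.619 → golden ratio (1.618)
B = 36.80/27.60 ≈ 1.333 → 4:3 (1.333)
C = 83.68/34.64 ≈ 2.416 → silver ratio (2.414)
D = 31.65/18.26 ≈ 1.733 → root-3 (1.732)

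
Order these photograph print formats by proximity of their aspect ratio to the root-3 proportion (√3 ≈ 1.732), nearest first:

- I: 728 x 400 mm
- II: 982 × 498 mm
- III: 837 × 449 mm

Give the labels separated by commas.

I, III, II

Ratios: I = 728 / 400 ≈ 1.820; II = 982 / 498 ≈ 1.972; III = 837 / 449 ≈ 1.864.
|Δ from 1.732|: I 0.088; II 0.240; III 0.132.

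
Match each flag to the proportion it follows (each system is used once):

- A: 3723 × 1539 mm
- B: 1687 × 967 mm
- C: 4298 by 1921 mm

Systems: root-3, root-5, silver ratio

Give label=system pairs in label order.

A = 3723/1539 ≈ 2.419 → silver ratio (2.414)
B = 1687/967 ≈ 1.745 → root-3 (1.732)
C = 4298/1921 ≈ 2.237 → root-5 (2.236)

A=silver ratio, B=root-3, C=root-5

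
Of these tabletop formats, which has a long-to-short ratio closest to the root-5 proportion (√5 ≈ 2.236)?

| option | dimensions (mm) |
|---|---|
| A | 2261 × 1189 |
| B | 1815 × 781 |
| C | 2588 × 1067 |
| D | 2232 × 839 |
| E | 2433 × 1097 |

E

Target root-5 ≈ 2.236.
A: 1.902 (Δ0.334)  B: 2.324 (Δ0.088)  C: 2.425 (Δ0.189)  D: 2.660 (Δ0.424)  E: 2.218 (Δ0.018)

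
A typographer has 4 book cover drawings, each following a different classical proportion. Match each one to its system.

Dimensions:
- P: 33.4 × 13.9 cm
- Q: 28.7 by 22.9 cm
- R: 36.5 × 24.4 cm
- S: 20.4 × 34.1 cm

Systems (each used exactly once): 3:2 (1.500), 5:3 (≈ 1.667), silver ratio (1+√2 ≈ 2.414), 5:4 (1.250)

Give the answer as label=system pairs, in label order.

P=silver ratio, Q=5:4, R=3:2, S=5:3

Ratios: P ≈ 2.403; Q ≈ 1.253; R ≈ 1.496; S ≈ 1.672.
Targets: 3:2 ≈ 1.500; 5:3 ≈ 1.667; silver ratio ≈ 2.414; 5:4 ≈ 1.250.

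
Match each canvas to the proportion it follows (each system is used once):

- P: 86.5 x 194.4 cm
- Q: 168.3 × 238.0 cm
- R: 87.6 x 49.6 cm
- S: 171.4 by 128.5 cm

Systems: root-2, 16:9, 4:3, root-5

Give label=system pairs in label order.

P=root-5, Q=root-2, R=16:9, S=4:3

Ratios: P ≈ 2.247; Q ≈ 1.414; R ≈ 1.766; S ≈ 1.334.
Targets: root-2 ≈ 1.414; 16:9 ≈ 1.778; 4:3 ≈ 1.333; root-5 ≈ 2.236.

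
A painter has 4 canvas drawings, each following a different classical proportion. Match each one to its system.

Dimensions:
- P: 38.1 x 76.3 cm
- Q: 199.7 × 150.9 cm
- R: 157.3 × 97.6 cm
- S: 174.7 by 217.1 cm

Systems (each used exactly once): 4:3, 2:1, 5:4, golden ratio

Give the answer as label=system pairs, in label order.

Ratios: P ≈ 2.003; Q ≈ 1.323; R ≈ 1.612; S ≈ 1.243.
Targets: 4:3 ≈ 1.333; 2:1 ≈ 2.000; 5:4 ≈ 1.250; golden ratio ≈ 1.618.

P=2:1, Q=4:3, R=golden ratio, S=5:4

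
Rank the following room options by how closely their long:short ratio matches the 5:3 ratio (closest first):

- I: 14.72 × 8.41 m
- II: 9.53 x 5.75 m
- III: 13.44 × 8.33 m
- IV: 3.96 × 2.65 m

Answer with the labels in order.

II, III, I, IV

Ratios: I = 14.72 / 8.41 ≈ 1.750; II = 9.53 / 5.75 ≈ 1.657; III = 13.44 / 8.33 ≈ 1.613; IV = 3.96 / 2.65 ≈ 1.494.
|Δ from 1.667|: I 0.083; II 0.010; III 0.054; IV 0.173.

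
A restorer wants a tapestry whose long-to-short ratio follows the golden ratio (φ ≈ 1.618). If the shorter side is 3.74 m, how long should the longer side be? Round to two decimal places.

golden ratio ≈ 1.61803.
Longer side = 3.74 × 1.61803 ≈ 6.0514 → 6.05 m.

6.05 m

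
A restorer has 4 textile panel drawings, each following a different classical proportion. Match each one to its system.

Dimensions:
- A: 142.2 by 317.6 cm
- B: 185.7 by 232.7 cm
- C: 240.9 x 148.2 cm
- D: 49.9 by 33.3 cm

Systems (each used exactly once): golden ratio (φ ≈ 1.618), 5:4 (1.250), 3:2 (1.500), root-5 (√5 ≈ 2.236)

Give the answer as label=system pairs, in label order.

A=root-5, B=5:4, C=golden ratio, D=3:2

A = 317.6/142.2 ≈ 2.233 → root-5 (2.236)
B = 232.7/185.7 ≈ 1.253 → 5:4 (1.250)
C = 240.9/148.2 ≈ 1.626 → golden ratio (1.618)
D = 49.9/33.3 ≈ 1.498 → 3:2 (1.500)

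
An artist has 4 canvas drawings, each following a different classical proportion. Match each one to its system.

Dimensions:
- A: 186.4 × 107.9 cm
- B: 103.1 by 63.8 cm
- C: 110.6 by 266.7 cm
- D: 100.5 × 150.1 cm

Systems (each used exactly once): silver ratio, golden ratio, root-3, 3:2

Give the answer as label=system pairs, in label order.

A=root-3, B=golden ratio, C=silver ratio, D=3:2

A = 186.4/107.9 ≈ 1.728 → root-3 (1.732)
B = 103.1/63.8 ≈ 1.616 → golden ratio (1.618)
C = 266.7/110.6 ≈ 2.411 → silver ratio (2.414)
D = 150.1/100.5 ≈ 1.494 → 3:2 (1.500)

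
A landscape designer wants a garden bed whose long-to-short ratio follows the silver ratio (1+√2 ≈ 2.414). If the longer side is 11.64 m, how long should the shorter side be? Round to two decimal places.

4.82 m

silver ratio ≈ 2.41421.
Shorter side = 11.64 ÷ 2.41421 ≈ 4.8215 → 4.82 m.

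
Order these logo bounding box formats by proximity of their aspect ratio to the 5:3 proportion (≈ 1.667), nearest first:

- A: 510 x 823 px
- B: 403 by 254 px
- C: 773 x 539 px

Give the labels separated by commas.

A, B, C

Ratios: A = 823 / 510 ≈ 1.614; B = 403 / 254 ≈ 1.587; C = 773 / 539 ≈ 1.434.
|Δ from 1.667|: A 0.053; B 0.080; C 0.233.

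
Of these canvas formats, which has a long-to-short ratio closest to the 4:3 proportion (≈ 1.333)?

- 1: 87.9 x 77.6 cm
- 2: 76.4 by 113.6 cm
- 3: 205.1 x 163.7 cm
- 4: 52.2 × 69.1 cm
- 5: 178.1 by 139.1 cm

Target 4:3 ≈ 1.333.
1: 1.133 (Δ0.200)  2: 1.487 (Δ0.154)  3: 1.253 (Δ0.080)  4: 1.324 (Δ0.009)  5: 1.280 (Δ0.053)

4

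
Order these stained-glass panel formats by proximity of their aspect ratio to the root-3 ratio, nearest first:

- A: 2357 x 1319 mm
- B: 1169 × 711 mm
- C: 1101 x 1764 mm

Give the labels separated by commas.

Ratios: A = 2357 / 1319 ≈ 1.787; B = 1169 / 711 ≈ 1.644; C = 1764 / 1101 ≈ 1.602.
|Δ from 1.732|: A 0.055; B 0.088; C 0.130.

A, B, C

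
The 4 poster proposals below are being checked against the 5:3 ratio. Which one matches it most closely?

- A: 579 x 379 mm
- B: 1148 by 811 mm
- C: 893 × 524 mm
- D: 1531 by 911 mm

Target 5:3 ≈ 1.667.
A: 1.528 (Δ0.139)  B: 1.416 (Δ0.251)  C: 1.704 (Δ0.037)  D: 1.681 (Δ0.014)

D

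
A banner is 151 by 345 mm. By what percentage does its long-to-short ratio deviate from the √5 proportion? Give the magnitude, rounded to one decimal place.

2.2%

Ratio = 345 / 151 ≈ 2.2848.
Ideal root-5 ≈ 2.2361. |2.2848 − 2.2361| / 2.2361 ≈ 2.18% → 2.2%.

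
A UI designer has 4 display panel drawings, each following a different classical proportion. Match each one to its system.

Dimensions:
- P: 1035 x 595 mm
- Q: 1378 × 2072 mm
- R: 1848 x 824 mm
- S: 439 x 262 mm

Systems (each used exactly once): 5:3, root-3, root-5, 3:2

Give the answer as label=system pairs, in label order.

P = 1035/595 ≈ 1.739 → root-3 (1.732)
Q = 2072/1378 ≈ 1.504 → 3:2 (1.500)
R = 1848/824 ≈ 2.243 → root-5 (2.236)
S = 439/262 ≈ 1.676 → 5:3 (1.667)

P=root-3, Q=3:2, R=root-5, S=5:3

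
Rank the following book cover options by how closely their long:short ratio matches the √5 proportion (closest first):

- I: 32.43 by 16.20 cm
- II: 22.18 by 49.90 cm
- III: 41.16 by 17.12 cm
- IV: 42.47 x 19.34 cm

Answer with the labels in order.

I: 32.43/16.20 ≈ 2.002 → |2.002 − 2.236| = 0.234
II: 49.90/22.18 ≈ 2.250 → |2.250 − 2.236| = 0.014
III: 41.16/17.12 ≈ 2.404 → |2.404 − 2.236| = 0.168
IV: 42.47/19.34 ≈ 2.196 → |2.196 − 2.236| = 0.040

II, IV, III, I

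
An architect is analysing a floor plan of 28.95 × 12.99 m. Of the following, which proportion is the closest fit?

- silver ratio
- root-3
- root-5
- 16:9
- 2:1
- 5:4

root-5

Ratio = 28.95 / 12.99 ≈ 2.229.
Distances: silver ratio 2.414 (Δ 0.185); root-3 1.732 (Δ 0.497); root-5 2.236 (Δ 0.007); 16:9 1.778 (Δ 0.451); 2:1 2.000 (Δ 0.229); 5:4 1.250 (Δ 0.979).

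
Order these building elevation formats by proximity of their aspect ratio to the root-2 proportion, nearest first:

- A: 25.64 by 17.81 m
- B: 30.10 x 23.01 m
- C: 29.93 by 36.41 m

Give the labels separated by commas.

Ratios: A = 25.64 / 17.81 ≈ 1.440; B = 30.10 / 23.01 ≈ 1.308; C = 36.41 / 29.93 ≈ 1.217.
|Δ from 1.414|: A 0.026; B 0.106; C 0.197.

A, B, C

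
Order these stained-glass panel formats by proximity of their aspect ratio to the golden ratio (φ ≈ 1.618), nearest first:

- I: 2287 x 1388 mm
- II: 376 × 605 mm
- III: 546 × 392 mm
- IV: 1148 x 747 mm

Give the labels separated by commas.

II, I, IV, III

Ratios: I = 2287 / 1388 ≈ 1.648; II = 605 / 376 ≈ 1.609; III = 546 / 392 ≈ 1.393; IV = 1148 / 747 ≈ 1.537.
|Δ from 1.618|: I 0.030; II 0.009; III 0.225; IV 0.081.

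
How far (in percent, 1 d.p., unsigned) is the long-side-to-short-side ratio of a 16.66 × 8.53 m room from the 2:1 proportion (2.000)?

2.3%

Ratio = 16.66 / 8.53 ≈ 1.9531.
Ideal 2:1 = 2.0000. |1.9531 − 2.0000| / 2.0000 ≈ 2.34% → 2.3%.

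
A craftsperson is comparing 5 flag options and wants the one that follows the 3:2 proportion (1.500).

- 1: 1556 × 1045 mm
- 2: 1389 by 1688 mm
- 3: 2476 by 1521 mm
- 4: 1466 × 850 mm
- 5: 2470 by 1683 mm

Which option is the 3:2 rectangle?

1

Target 3:2 ≈ 1.500.
1: 1.489 (Δ0.011)  2: 1.215 (Δ0.285)  3: 1.628 (Δ0.128)  4: 1.725 (Δ0.225)  5: 1.468 (Δ0.032)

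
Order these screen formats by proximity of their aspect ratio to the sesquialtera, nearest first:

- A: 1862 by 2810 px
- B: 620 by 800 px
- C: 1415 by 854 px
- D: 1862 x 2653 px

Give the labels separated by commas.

Ratios: A = 2810 / 1862 ≈ 1.509; B = 800 / 620 ≈ 1.290; C = 1415 / 854 ≈ 1.657; D = 2653 / 1862 ≈ 1.425.
|Δ from 1.500|: A 0.009; B 0.210; C 0.157; D 0.075.

A, D, C, B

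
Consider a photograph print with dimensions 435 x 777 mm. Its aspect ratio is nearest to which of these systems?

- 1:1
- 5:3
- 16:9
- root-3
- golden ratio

16:9

Ratio = 777 / 435 ≈ 1.786.
Distances: 1:1 1.000 (Δ 0.786); 5:3 1.667 (Δ 0.119); 16:9 1.778 (Δ 0.008); root-3 1.732 (Δ 0.054); golden ratio 1.618 (Δ 0.168).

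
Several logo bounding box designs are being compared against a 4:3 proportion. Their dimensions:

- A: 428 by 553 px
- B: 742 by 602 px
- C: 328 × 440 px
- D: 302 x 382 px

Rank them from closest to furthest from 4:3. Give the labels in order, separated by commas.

C, A, D, B

Ratios: A = 553 / 428 ≈ 1.292; B = 742 / 602 ≈ 1.233; C = 440 / 328 ≈ 1.341; D = 382 / 302 ≈ 1.265.
|Δ from 1.333|: A 0.041; B 0.100; C 0.008; D 0.068.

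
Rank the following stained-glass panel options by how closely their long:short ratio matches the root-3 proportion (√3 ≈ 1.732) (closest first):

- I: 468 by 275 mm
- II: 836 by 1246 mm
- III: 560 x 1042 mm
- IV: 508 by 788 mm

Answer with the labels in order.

I: 468/275 ≈ 1.702 → |1.702 − 1.732| = 0.030
II: 1246/836 ≈ 1.490 → |1.490 − 1.732| = 0.242
III: 1042/560 ≈ 1.861 → |1.861 − 1.732| = 0.129
IV: 788/508 ≈ 1.551 → |1.551 − 1.732| = 0.181

I, III, IV, II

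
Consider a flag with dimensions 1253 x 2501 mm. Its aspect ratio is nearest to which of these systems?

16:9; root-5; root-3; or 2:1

2:1

2501/1253 ≈ 1.996. Nearest candidates are 2:1 (2.000, off by 0.004) and 16:9 (1.778, off by 0.218).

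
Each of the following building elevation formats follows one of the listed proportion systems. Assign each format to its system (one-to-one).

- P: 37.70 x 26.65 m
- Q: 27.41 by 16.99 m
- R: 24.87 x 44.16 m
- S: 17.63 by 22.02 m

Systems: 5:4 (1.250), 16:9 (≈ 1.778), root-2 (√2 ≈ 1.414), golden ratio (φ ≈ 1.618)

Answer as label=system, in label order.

P = 37.70/26.65 ≈ 1.415 → root-2 (1.414)
Q = 27.41/16.99 ≈ 1.613 → golden ratio (1.618)
R = 44.16/24.87 ≈ 1.776 → 16:9 (1.778)
S = 22.02/17.63 ≈ 1.249 → 5:4 (1.250)

P=root-2, Q=golden ratio, R=16:9, S=5:4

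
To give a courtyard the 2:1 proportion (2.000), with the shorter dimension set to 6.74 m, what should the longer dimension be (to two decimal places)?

13.48 m

2:1 = 2.00000.
Longer side = 6.74 × 2.00000 ≈ 13.4800 → 13.48 m.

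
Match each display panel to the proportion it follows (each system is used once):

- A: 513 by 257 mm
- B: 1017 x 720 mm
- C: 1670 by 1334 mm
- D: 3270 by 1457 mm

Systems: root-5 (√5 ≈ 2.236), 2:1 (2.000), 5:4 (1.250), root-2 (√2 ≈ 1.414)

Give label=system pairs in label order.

Ratios: A ≈ 1.996; B ≈ 1.413; C ≈ 1.252; D ≈ 2.244.
Targets: root-5 ≈ 2.236; 2:1 ≈ 2.000; 5:4 ≈ 1.250; root-2 ≈ 1.414.

A=2:1, B=root-2, C=5:4, D=root-5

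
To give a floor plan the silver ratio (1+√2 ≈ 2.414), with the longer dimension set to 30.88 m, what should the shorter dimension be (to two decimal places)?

12.79 m

silver ratio ≈ 2.41421.
Shorter side = 30.88 ÷ 2.41421 ≈ 12.7909 → 12.79 m.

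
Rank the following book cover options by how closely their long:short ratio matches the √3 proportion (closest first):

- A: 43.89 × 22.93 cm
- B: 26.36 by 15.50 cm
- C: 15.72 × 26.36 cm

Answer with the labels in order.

B, C, A

Ratios: A = 43.89 / 22.93 ≈ 1.914; B = 26.36 / 15.50 ≈ 1.701; C = 26.36 / 15.72 ≈ 1.677.
|Δ from 1.732|: A 0.182; B 0.031; C 0.055.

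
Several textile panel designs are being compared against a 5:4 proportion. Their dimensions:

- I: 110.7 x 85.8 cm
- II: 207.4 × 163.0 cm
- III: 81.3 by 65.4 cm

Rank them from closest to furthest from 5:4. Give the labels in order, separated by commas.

I: 110.7/85.8 ≈ 1.290 → |1.290 − 1.250| = 0.040
II: 207.4/163.0 ≈ 1.272 → |1.272 − 1.250| = 0.022
III: 81.3/65.4 ≈ 1.243 → |1.243 − 1.250| = 0.007

III, II, I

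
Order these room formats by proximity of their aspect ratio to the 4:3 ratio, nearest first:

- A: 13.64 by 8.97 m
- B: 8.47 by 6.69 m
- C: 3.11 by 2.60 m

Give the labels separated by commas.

B, C, A

A: 13.64/8.97 ≈ 1.521 → |1.521 − 1.333| = 0.188
B: 8.47/6.69 ≈ 1.266 → |1.266 − 1.333| = 0.067
C: 3.11/2.60 ≈ 1.196 → |1.196 − 1.333| = 0.137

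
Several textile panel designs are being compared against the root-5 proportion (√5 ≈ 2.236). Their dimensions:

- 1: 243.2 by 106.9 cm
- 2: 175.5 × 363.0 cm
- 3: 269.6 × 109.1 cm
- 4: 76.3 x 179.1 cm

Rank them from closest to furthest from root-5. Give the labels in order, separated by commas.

1, 4, 2, 3

Ratios: 1 = 243.2 / 106.9 ≈ 2.275; 2 = 363.0 / 175.5 ≈ 2.068; 3 = 269.6 / 109.1 ≈ 2.471; 4 = 179.1 / 76.3 ≈ 2.347.
|Δ from 2.236|: 1 0.039; 2 0.168; 3 0.235; 4 0.111.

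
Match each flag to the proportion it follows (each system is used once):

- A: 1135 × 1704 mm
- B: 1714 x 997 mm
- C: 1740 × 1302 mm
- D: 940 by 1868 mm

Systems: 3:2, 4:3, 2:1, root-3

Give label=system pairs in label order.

A=3:2, B=root-3, C=4:3, D=2:1

A = 1704/1135 ≈ 1.501 → 3:2 (1.500)
B = 1714/997 ≈ 1.719 → root-3 (1.732)
C = 1740/1302 ≈ 1.336 → 4:3 (1.333)
D = 1868/940 ≈ 1.987 → 2:1 (2.000)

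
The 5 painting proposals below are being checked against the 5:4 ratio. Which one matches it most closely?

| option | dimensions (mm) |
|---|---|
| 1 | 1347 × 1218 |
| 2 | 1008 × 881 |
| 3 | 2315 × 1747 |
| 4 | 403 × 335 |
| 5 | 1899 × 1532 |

Target 5:4 ≈ 1.250.
1: 1.106 (Δ0.144)  2: 1.144 (Δ0.106)  3: 1.325 (Δ0.075)  4: 1.203 (Δ0.047)  5: 1.240 (Δ0.010)

5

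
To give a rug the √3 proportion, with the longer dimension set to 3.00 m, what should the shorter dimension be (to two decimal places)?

root-3 ≈ 1.73205.
Shorter side = 3.00 ÷ 1.73205 ≈ 1.7321 → 1.73 m.

1.73 m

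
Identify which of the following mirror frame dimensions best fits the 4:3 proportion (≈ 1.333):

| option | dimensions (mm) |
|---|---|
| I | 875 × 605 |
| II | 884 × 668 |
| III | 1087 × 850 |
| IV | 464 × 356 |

II

Target 4:3 ≈ 1.333.
I: 1.446 (Δ0.113)  II: 1.323 (Δ0.010)  III: 1.279 (Δ0.054)  IV: 1.303 (Δ0.030)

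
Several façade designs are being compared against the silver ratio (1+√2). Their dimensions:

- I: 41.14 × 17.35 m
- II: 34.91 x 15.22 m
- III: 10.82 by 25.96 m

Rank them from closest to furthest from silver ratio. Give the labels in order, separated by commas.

Ratios: I = 41.14 / 17.35 ≈ 2.371; II = 34.91 / 15.22 ≈ 2.294; III = 25.96 / 10.82 ≈ 2.399.
|Δ from 2.414|: I 0.043; II 0.120; III 0.015.

III, I, II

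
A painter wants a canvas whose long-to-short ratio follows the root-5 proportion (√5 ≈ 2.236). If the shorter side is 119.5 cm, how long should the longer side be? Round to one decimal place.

root-5 ≈ 2.23607.
Longer side = 119.5 × 2.23607 ≈ 267.210 → 267.2 cm.

267.2 cm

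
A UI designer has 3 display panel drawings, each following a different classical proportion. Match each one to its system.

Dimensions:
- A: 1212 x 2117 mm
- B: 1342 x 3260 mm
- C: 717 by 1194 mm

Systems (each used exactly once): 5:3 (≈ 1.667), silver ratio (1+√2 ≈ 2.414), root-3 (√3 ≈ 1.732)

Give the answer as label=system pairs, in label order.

Ratios: A ≈ 1.747; B ≈ 2.429; C ≈ 1.665.
Targets: 5:3 ≈ 1.667; silver ratio ≈ 2.414; root-3 ≈ 1.732.

A=root-3, B=silver ratio, C=5:3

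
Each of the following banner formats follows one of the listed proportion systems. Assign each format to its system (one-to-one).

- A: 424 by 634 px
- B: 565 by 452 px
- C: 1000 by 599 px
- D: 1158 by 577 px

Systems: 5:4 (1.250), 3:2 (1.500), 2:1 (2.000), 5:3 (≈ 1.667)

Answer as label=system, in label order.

A = 634/424 ≈ 1.495 → 3:2 (1.500)
B = 565/452 ≈ 1.250 → 5:4 (1.250)
C = 1000/599 ≈ 1.669 → 5:3 (1.667)
D = 1158/577 ≈ 2.007 → 2:1 (2.000)

A=3:2, B=5:4, C=5:3, D=2:1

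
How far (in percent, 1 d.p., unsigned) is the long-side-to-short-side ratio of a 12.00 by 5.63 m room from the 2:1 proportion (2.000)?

Ratio = 12.00 / 5.63 ≈ 2.1314.
Ideal 2:1 = 2.0000. |2.1314 − 2.0000| / 2.0000 ≈ 6.57% → 6.6%.

6.6%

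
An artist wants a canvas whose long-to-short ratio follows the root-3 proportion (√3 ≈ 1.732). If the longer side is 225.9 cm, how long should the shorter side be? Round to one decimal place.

root-3 ≈ 1.73205.
Shorter side = 225.9 ÷ 1.73205 ≈ 130.423 → 130.4 cm.

130.4 cm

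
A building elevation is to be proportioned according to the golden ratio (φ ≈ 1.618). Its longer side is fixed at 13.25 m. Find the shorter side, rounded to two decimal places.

8.19 m

golden ratio ≈ 1.61803.
Shorter side = 13.25 ÷ 1.61803 ≈ 8.1890 → 8.19 m.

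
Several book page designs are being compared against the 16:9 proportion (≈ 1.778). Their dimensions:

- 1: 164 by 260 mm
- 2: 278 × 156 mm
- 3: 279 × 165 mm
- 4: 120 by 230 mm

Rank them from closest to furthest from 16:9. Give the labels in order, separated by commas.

2, 3, 4, 1

1: 260/164 ≈ 1.585 → |1.585 − 1.778| = 0.193
2: 278/156 ≈ 1.782 → |1.782 − 1.778| = 0.004
3: 279/165 ≈ 1.691 → |1.691 − 1.778| = 0.087
4: 230/120 ≈ 1.917 → |1.917 − 1.778| = 0.139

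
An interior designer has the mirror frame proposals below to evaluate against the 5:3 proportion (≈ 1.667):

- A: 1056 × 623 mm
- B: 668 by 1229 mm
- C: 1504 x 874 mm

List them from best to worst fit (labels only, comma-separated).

A, C, B

Ratios: A = 1056 / 623 ≈ 1.695; B = 1229 / 668 ≈ 1.840; C = 1504 / 874 ≈ 1.721.
|Δ from 1.667|: A 0.028; B 0.173; C 0.054.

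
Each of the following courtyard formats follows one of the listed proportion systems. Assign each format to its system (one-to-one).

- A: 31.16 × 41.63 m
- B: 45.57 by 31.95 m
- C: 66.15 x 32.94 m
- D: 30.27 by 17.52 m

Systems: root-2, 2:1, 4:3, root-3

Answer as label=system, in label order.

A=4:3, B=root-2, C=2:1, D=root-3

Ratios: A ≈ 1.336; B ≈ 1.426; C ≈ 2.008; D ≈ 1.728.
Targets: root-2 ≈ 1.414; 2:1 ≈ 2.000; 4:3 ≈ 1.333; root-3 ≈ 1.732.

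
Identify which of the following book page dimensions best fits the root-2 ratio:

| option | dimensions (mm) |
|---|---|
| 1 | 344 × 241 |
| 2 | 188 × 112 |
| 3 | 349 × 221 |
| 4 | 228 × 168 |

1

Target root-2 ≈ 1.414.
1: 1.427 (Δ0.013)  2: 1.679 (Δ0.265)  3: 1.579 (Δ0.165)  4: 1.357 (Δ0.057)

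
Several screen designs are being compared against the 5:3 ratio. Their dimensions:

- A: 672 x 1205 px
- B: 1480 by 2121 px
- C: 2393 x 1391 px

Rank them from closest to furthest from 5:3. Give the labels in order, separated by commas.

Ratios: A = 1205 / 672 ≈ 1.793; B = 2121 / 1480 ≈ 1.433; C = 2393 / 1391 ≈ 1.720.
|Δ from 1.667|: A 0.126; B 0.234; C 0.053.

C, A, B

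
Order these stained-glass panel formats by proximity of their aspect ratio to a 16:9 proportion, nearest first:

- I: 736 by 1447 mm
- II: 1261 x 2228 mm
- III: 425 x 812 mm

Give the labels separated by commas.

II, III, I

I: 1447/736 ≈ 1.966 → |1.966 − 1.778| = 0.188
II: 2228/1261 ≈ 1.767 → |1.767 − 1.778| = 0.011
III: 812/425 ≈ 1.911 → |1.911 − 1.778| = 0.133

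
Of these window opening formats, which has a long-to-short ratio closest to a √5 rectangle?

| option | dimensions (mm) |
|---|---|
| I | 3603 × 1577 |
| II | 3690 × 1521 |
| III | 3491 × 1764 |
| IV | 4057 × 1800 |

Target root-5 ≈ 2.236.
I: 2.285 (Δ0.049)  II: 2.426 (Δ0.190)  III: 1.979 (Δ0.257)  IV: 2.254 (Δ0.018)

IV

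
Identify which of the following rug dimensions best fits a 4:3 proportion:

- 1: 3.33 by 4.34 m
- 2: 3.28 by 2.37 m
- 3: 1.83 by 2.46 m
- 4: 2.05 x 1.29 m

Target 4:3 ≈ 1.333.
1: 1.303 (Δ0.030)  2: 1.384 (Δ0.051)  3: 1.344 (Δ0.011)  4: 1.589 (Δ0.256)

3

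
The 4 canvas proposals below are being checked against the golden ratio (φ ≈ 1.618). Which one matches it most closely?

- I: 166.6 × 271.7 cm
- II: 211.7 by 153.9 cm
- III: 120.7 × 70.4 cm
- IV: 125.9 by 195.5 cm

I

Target golden ratio ≈ 1.618.
I: 1.631 (Δ0.013)  II: 1.376 (Δ0.242)  III: 1.714 (Δ0.096)  IV: 1.553 (Δ0.065)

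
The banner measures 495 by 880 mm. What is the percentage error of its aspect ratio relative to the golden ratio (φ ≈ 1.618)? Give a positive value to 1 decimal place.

Ratio = 880 / 495 ≈ 1.7778.
Ideal golden ratio ≈ 1.6180. |1.7778 − 1.6180| / 1.6180 ≈ 9.88% → 9.9%.

9.9%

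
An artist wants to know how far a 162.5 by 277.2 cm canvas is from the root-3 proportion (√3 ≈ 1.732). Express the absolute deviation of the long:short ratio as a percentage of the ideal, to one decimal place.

Ratio = 277.2 / 162.5 ≈ 1.7058.
Ideal root-3 ≈ 1.7321. |1.7058 − 1.7321| / 1.7321 ≈ 1.52% → 1.5%.

1.5%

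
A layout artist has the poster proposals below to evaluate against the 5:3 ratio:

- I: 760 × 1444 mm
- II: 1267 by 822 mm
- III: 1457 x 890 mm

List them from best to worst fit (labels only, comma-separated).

III, II, I

I: 1444/760 ≈ 1.900 → |1.900 − 1.667| = 0.233
II: 1267/822 ≈ 1.541 → |1.541 − 1.667| = 0.126
III: 1457/890 ≈ 1.637 → |1.637 − 1.667| = 0.030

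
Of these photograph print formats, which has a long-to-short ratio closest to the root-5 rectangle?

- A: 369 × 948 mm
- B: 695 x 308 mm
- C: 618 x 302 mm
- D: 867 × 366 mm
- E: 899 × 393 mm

B

Target root-5 ≈ 2.236.
A: 2.569 (Δ0.333)  B: 2.256 (Δ0.020)  C: 2.046 (Δ0.190)  D: 2.369 (Δ0.133)  E: 2.288 (Δ0.052)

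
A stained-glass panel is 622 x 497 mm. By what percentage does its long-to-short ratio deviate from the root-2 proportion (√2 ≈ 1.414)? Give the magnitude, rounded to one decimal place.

11.5%

Ratio = 622 / 497 ≈ 1.2515.
Ideal root-2 ≈ 1.4142. |1.2515 − 1.4142| / 1.4142 ≈ 11.50% → 11.5%.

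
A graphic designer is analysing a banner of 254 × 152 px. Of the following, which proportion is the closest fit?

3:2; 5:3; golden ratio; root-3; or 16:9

5:3

254/152 ≈ 1.671. Nearest candidates are 5:3 (1.667, off by 0.004) and golden ratio (1.618, off by 0.053).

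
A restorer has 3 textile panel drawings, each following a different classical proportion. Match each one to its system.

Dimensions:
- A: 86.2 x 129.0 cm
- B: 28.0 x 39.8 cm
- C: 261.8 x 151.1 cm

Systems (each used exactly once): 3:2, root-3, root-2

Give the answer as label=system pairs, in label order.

Ratios: A ≈ 1.497; B ≈ 1.421; C ≈ 1.733.
Targets: 3:2 ≈ 1.500; root-3 ≈ 1.732; root-2 ≈ 1.414.

A=3:2, B=root-2, C=root-3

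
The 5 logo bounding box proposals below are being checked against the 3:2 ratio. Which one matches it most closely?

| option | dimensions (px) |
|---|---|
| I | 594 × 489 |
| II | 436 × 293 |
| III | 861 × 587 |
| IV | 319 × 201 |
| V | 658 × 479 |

Ratios (long/short): I ≈ 1.215; II ≈ 1.488; III ≈ 1.467; IV ≈ 1.587; V ≈ 1.374.
3:2 ≈ 1.500; option II is nearest (Δ 0.012).

II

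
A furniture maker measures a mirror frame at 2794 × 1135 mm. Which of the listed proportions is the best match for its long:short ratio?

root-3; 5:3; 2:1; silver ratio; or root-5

silver ratio

2794/1135 ≈ 2.462. Nearest candidates are silver ratio (2.414, off by 0.048) and root-5 (2.236, off by 0.226).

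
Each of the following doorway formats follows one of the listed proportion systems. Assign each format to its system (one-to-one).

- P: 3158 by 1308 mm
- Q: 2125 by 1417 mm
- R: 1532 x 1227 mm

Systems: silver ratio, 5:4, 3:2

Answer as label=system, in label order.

Ratios: P ≈ 2.414; Q ≈ 1.500; R ≈ 1.249.
Targets: silver ratio ≈ 2.414; 5:4 ≈ 1.250; 3:2 ≈ 1.500.

P=silver ratio, Q=3:2, R=5:4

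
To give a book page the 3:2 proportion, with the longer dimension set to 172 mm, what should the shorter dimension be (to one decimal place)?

114.7 mm

3:2 = 1.50000.
Shorter side = 172 ÷ 1.50000 ≈ 114.667 → 114.7 mm.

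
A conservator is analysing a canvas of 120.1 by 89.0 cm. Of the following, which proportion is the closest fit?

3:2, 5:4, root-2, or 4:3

Ratio = 120.1 / 89.0 ≈ 1.349.
Distances: 3:2 1.500 (Δ 0.151); 5:4 1.250 (Δ 0.099); root-2 1.414 (Δ 0.065); 4:3 1.333 (Δ 0.016).

4:3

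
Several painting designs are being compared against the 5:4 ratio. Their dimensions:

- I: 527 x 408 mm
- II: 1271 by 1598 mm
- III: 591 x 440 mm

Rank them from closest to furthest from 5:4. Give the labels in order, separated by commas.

I: 527/408 ≈ 1.292 → |1.292 − 1.250| = 0.042
II: 1598/1271 ≈ 1.257 → |1.257 − 1.250| = 0.007
III: 591/440 ≈ 1.343 → |1.343 − 1.250| = 0.093

II, I, III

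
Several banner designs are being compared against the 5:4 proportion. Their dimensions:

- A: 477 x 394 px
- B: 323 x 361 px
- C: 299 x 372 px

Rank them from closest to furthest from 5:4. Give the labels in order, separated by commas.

C, A, B

Ratios: A = 477 / 394 ≈ 1.211; B = 361 / 323 ≈ 1.118; C = 372 / 299 ≈ 1.244.
|Δ from 1.250|: A 0.039; B 0.132; C 0.006.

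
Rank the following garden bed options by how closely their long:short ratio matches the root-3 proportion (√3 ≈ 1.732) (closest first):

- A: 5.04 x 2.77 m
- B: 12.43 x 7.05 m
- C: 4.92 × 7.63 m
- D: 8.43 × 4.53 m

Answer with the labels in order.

B, A, D, C

A: 5.04/2.77 ≈ 1.819 → |1.819 − 1.732| = 0.087
B: 12.43/7.05 ≈ 1.763 → |1.763 − 1.732| = 0.031
C: 7.63/4.92 ≈ 1.551 → |1.551 − 1.732| = 0.181
D: 8.43/4.53 ≈ 1.861 → |1.861 − 1.732| = 0.129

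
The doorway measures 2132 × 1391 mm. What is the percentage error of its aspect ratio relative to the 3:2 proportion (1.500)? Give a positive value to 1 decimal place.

Ratio = 2132 / 1391 ≈ 1.5327.
Ideal 3:2 = 1.5000. |1.5327 − 1.5000| / 1.5000 ≈ 2.18% → 2.2%.

2.2%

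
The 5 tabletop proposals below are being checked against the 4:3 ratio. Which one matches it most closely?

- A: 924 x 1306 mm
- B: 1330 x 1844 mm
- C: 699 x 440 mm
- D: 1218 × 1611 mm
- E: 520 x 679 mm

Target 4:3 ≈ 1.333.
A: 1.413 (Δ0.080)  B: 1.386 (Δ0.053)  C: 1.589 (Δ0.256)  D: 1.323 (Δ0.010)  E: 1.306 (Δ0.027)

D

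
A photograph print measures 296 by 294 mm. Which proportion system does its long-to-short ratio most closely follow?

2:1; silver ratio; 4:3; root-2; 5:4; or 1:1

296/294 ≈ 1.007. Nearest candidates are 1:1 (1.000, off by 0.007) and 5:4 (1.250, off by 0.243).

1:1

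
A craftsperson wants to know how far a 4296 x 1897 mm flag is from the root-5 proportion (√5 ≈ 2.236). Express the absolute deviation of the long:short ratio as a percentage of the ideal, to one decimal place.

Ratio = 4296 / 1897 ≈ 2.2646.
Ideal root-5 ≈ 2.2361. |2.2646 − 2.2361| / 2.2361 ≈ 1.27% → 1.3%.

1.3%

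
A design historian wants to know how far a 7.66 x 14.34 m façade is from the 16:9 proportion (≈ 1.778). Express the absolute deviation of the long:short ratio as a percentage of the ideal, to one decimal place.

Ratio = 14.34 / 7.66 ≈ 1.8721.
Ideal 16:9 ≈ 1.7778. |1.8721 − 1.7778| / 1.7778 ≈ 5.30% → 5.3%.

5.3%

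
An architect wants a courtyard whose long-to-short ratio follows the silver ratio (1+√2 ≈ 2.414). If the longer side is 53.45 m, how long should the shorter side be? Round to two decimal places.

silver ratio ≈ 2.41421.
Shorter side = 53.45 ÷ 2.41421 ≈ 22.1397 → 22.14 m.

22.14 m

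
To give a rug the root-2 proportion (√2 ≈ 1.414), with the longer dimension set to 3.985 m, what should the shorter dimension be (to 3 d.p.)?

2.818 m

root-2 ≈ 1.41421.
Shorter side = 3.985 ÷ 1.41421 ≈ 2.81783 → 2.818 m.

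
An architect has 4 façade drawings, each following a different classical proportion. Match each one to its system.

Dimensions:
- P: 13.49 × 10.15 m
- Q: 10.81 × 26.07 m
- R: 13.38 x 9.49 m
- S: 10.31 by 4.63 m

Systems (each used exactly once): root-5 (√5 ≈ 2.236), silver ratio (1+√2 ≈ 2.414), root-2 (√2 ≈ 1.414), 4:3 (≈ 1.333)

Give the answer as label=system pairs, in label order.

P=4:3, Q=silver ratio, R=root-2, S=root-5

Ratios: P ≈ 1.329; Q ≈ 2.412; R ≈ 1.410; S ≈ 2.227.
Targets: root-5 ≈ 2.236; silver ratio ≈ 2.414; root-2 ≈ 1.414; 4:3 ≈ 1.333.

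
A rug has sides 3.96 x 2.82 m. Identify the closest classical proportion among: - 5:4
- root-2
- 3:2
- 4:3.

root-2

Ratio = 3.96 / 2.82 ≈ 1.404.
Distances: 5:4 1.250 (Δ 0.154); root-2 1.414 (Δ 0.010); 3:2 1.500 (Δ 0.096); 4:3 1.333 (Δ 0.071).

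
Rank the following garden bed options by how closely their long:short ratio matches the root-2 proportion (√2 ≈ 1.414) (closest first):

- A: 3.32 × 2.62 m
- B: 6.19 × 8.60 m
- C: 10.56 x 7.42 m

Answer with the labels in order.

Ratios: A = 3.32 / 2.62 ≈ 1.267; B = 8.60 / 6.19 ≈ 1.389; C = 10.56 / 7.42 ≈ 1.423.
|Δ from 1.414|: A 0.147; B 0.025; C 0.009.

C, B, A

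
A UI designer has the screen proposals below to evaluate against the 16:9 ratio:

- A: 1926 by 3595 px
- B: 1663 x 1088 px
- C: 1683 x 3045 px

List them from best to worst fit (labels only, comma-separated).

A: 3595/1926 ≈ 1.867 → |1.867 − 1.778| = 0.089
B: 1663/1088 ≈ 1.528 → |1.528 − 1.778| = 0.250
C: 3045/1683 ≈ 1.809 → |1.809 − 1.778| = 0.031

C, A, B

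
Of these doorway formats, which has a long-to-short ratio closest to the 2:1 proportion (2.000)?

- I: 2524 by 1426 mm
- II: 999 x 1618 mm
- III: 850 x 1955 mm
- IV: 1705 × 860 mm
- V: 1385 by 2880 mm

IV

Ratios (long/short): I ≈ 1.770; II ≈ 1.620; III ≈ 2.300; IV ≈ 1.983; V ≈ 2.079.
2:1 ≈ 2.000; option IV is nearest (Δ 0.017).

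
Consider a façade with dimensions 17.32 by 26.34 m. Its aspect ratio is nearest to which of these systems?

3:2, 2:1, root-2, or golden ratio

26.34/17.32 ≈ 1.521. Nearest candidates are 3:2 (1.500, off by 0.021) and golden ratio (1.618, off by 0.097).

3:2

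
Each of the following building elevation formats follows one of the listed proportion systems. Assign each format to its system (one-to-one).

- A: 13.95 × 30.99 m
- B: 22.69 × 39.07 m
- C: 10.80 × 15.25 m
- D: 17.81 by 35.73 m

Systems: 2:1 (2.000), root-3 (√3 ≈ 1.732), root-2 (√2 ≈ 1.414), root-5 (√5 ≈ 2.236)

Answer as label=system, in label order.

Ratios: A ≈ 2.222; B ≈ 1.722; C ≈ 1.412; D ≈ 2.006.
Targets: 2:1 ≈ 2.000; root-3 ≈ 1.732; root-2 ≈ 1.414; root-5 ≈ 2.236.

A=root-5, B=root-3, C=root-2, D=2:1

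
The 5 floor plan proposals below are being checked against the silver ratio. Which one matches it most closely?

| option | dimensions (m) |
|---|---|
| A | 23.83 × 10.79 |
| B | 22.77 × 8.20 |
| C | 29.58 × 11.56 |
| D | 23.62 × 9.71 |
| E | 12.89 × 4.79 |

Target silver ratio ≈ 2.414.
A: 2.209 (Δ0.205)  B: 2.777 (Δ0.363)  C: 2.559 (Δ0.145)  D: 2.433 (Δ0.019)  E: 2.691 (Δ0.277)

D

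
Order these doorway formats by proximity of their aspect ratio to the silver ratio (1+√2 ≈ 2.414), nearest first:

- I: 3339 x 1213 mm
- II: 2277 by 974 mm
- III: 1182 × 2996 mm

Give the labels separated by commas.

I: 3339/1213 ≈ 2.753 → |2.753 − 2.414| = 0.339
II: 2277/974 ≈ 2.338 → |2.338 − 2.414| = 0.076
III: 2996/1182 ≈ 2.535 → |2.535 − 2.414| = 0.121

II, III, I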